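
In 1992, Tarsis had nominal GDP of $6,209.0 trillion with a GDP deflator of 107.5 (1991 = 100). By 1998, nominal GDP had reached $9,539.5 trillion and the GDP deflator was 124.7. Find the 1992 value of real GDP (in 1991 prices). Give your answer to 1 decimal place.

Real GDP = Nominal / (GDP deflator/100) = 6209.0 / 1.075 = 5775.81.

$5,775.8 trillion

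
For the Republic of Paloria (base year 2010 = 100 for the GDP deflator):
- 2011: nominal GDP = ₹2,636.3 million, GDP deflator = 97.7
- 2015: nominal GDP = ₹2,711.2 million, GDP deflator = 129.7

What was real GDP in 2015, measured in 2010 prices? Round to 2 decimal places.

Real GDP = Nominal / (GDP deflator/100) = 2711.2 / 1.297 = 2090.36.

₹2,090.36 million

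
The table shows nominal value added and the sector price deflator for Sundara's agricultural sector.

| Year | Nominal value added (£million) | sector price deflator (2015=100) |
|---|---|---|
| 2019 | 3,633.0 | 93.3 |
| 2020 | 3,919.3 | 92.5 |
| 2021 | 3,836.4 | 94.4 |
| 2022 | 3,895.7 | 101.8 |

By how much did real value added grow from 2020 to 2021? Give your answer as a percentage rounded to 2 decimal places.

Real value added 2020 = 3919.3/0.925 = 4237.08.
Real value added 2021 = 3836.4/0.944 = 4063.98.
Change = 4063.98/4237.08 − 1 = -0.0409.

-4.09%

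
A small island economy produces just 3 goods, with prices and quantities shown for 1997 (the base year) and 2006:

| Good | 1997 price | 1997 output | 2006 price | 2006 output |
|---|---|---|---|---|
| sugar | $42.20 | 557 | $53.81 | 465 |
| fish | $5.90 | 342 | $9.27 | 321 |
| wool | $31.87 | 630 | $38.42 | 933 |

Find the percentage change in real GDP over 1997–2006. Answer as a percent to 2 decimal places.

12.39%

Real GDP 1997 = Nominal GDP 1997 = 42.20·557 + 5.90·342 + 31.87·630 = 45601.30.
Real GDP 2006 (at 1997 prices) = 42.20·465 + 5.90·321 + 31.87·933 = 51251.61.
Real growth = 51251.61/45601.30 − 1 = 0.1239.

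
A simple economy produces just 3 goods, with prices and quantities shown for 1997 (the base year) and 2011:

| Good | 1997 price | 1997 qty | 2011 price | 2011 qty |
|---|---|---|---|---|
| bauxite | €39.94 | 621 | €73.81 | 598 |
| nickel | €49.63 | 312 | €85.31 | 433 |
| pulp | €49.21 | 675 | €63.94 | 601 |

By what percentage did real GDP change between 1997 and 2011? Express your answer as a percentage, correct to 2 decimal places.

Real GDP 1997 = Nominal GDP 1997 = 39.94·621 + 49.63·312 + 49.21·675 = 73504.05.
Real GDP 2011 (at 1997 prices) = 39.94·598 + 49.63·433 + 49.21·601 = 74949.12.
Real growth = 74949.12/73504.05 − 1 = 0.0197.

1.97%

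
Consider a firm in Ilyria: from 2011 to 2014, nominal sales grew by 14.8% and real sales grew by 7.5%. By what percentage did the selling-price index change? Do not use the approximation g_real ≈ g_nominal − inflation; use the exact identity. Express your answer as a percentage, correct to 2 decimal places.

6.79%

(1 + g_nom) = (1 + g_real)(1 + π), so π = 1.1480 / 1.0750 − 1 = 0.06791.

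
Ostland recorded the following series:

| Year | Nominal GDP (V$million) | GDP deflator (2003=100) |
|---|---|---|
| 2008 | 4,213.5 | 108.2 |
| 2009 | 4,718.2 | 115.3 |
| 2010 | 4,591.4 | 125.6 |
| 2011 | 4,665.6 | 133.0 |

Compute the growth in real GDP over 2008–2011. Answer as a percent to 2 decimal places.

Real GDP 2008 = 4213.5/1.082 = 3894.18.
Real GDP 2011 = 4665.6/1.330 = 3507.97.
Change = 3507.97/3894.18 − 1 = -0.0992.

-9.92%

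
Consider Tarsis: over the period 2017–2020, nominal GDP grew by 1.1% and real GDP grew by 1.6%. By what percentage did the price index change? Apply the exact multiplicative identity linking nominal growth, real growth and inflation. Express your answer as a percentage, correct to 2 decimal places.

(1 + g_nom) = (1 + g_real)(1 + π), so π = 1.0110 / 1.0160 − 1 = -0.00492.

-0.49%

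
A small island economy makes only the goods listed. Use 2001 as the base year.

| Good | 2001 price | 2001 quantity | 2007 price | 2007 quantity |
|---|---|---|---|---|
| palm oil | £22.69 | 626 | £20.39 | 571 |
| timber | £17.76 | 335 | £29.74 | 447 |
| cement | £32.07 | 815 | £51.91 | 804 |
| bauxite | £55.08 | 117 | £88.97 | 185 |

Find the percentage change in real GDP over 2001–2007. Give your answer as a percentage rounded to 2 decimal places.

Real GDP 2001 = Nominal GDP 2001 = 22.69·626 + 17.76·335 + 32.07·815 + 55.08·117 = 52734.95.
Real GDP 2007 (at 2001 prices) = 22.69·571 + 17.76·447 + 32.07·804 + 55.08·185 = 56868.79.
Real growth = 56868.79/52734.95 − 1 = 0.0784.

7.84%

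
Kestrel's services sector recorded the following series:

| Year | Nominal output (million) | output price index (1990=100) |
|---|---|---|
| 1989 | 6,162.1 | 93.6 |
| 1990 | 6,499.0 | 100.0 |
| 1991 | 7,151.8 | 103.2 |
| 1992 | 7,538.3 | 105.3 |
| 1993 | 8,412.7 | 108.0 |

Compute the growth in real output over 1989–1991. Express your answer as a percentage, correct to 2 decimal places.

5.26%

Real output 1989 = 6162.1/0.936 = 6583.44.
Real output 1991 = 7151.8/1.032 = 6930.04.
Change = 6930.04/6583.44 − 1 = 0.0526.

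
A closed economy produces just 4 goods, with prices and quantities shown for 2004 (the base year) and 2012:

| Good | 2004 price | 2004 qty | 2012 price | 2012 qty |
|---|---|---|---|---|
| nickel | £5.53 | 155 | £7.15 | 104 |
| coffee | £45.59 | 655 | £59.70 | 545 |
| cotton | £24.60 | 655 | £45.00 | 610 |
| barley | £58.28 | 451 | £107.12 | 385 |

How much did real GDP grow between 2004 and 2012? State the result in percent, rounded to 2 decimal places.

Real GDP 2004 = Nominal GDP 2004 = 5.53·155 + 45.59·655 + 24.60·655 + 58.28·451 = 73115.88.
Real GDP 2012 (at 2004 prices) = 5.53·104 + 45.59·545 + 24.60·610 + 58.28·385 = 62865.47.
Real growth = 62865.47/73115.88 − 1 = -0.1402.

-14.02%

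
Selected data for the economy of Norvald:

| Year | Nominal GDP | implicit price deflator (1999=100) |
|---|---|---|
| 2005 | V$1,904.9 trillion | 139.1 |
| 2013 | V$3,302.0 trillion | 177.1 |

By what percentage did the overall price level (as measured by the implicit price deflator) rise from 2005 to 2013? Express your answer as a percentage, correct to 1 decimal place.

27.3%

Price-level change = 177.1 / 139.1 − 1 = 0.2732.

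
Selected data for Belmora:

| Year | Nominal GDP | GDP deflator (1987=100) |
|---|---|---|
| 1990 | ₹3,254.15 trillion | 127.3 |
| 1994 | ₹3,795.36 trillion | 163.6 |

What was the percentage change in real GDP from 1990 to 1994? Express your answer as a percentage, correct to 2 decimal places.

-9.25%

Deflate each year: 1990 → 3254.15/1.273 = 2556.28; 1994 → 3795.36/1.636 = 2319.90.
So real GDP changed by 2319.90/2556.28 − 1 = -0.0925, i.e. -9.25%.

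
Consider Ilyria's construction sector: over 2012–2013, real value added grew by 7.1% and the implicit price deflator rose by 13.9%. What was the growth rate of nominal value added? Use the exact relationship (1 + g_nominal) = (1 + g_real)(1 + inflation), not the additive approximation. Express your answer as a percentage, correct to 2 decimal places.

21.99%

(1 + g_nom) = (1 + g_real)(1 + π) = 1.0710 × 1.1390 = 1.21987.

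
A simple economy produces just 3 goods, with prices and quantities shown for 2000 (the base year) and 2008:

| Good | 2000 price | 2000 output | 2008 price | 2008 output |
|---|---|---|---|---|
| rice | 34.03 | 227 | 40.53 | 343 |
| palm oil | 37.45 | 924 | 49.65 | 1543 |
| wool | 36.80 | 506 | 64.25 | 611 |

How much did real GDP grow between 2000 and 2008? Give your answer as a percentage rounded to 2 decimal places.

50.85%

Real GDP 2000 = Nominal GDP 2000 = 34.03·227 + 37.45·924 + 36.80·506 = 60949.41.
Real GDP 2008 (at 2000 prices) = 34.03·343 + 37.45·1543 + 36.80·611 = 91942.44.
Real growth = 91942.44/60949.41 − 1 = 0.5085.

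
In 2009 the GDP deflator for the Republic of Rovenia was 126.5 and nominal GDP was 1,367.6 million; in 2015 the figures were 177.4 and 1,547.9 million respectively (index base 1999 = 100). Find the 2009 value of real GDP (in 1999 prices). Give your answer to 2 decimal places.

Real GDP = Nominal / (GDP deflator/100) = 1367.6 / 1.265 = 1081.11.

1,081.11 million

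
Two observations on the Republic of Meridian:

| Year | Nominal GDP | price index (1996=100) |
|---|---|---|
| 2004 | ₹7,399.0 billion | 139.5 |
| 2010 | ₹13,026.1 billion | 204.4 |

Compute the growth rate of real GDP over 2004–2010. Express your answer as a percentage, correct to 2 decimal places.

20.15%

Deflate each year: 2004 → 7399.0/1.395 = 5303.94; 2010 → 13026.1/2.044 = 6372.85.
So real GDP changed by 6372.85/5303.94 − 1 = 0.2015, i.e. 20.15%.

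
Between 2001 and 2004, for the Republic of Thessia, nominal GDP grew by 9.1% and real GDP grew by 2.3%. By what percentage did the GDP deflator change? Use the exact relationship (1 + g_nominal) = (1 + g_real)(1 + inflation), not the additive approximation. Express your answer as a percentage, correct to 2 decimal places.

6.65%

(1 + g_nom) = (1 + g_real)(1 + π), so π = 1.0910 / 1.0230 − 1 = 0.06647.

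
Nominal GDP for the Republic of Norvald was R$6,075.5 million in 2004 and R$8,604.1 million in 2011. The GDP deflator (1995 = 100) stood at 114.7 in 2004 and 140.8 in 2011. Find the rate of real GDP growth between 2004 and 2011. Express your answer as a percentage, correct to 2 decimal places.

Deflate each year: 2004 → 6075.5/1.147 = 5296.86; 2011 → 8604.1/1.408 = 6110.87.
So real GDP changed by 6110.87/5296.86 − 1 = 0.1537, i.e. 15.37%.

15.37%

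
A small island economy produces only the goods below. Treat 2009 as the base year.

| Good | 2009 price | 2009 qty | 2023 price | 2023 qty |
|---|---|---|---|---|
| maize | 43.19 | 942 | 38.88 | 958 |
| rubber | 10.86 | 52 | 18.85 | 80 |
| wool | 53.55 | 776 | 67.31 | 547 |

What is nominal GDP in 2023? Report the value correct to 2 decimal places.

Nominal GDP 2023 = Σ (p_2023 × q_2023) = 38.88·958 + 18.85·80 + 67.31·547 = 75573.61.

75573.61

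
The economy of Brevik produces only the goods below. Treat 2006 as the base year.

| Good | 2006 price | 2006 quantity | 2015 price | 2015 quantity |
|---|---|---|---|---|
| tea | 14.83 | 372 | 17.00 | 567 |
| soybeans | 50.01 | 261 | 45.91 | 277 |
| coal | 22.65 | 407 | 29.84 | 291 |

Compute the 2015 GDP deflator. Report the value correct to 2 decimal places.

Nominal GDP 2015 = 17.00·567 + 45.91·277 + 29.84·291 = 31039.51.
Real GDP 2015 (at 2006 prices) = 14.83·567 + 50.01·277 + 22.65·291 = 28852.53.
Deflator = Nominal/Real × 100 = 31039.51/28852.53 × 100 = 107.580.

107.58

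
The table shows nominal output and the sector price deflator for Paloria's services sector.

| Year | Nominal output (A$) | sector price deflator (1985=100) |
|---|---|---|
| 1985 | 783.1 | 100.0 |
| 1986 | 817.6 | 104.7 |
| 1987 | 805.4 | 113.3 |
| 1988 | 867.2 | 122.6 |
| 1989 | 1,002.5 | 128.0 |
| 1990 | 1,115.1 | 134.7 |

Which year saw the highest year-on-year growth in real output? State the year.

1986: real = 817.6/1.047 = 780.90; growth vs 1985 (783.10) = -0.28%.
1987: real = 805.4/1.133 = 710.86; growth vs 1986 (780.90) = -8.97%.
1988: real = 867.2/1.226 = 707.34; growth vs 1987 (710.86) = -0.50%.
1989: real = 1002.5/1.280 = 783.20; growth vs 1988 (707.34) = 10.72%.
1990: real = 1115.1/1.347 = 827.84; growth vs 1989 (783.20) = 5.70%.

1989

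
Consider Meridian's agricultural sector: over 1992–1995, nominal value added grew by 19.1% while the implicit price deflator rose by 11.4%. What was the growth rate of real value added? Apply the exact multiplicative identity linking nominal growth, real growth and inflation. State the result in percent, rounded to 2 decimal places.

6.91%

(1 + g_nom) = (1 + g_real)(1 + π), so g_real = 1.1910 / 1.1140 − 1 = 0.06912.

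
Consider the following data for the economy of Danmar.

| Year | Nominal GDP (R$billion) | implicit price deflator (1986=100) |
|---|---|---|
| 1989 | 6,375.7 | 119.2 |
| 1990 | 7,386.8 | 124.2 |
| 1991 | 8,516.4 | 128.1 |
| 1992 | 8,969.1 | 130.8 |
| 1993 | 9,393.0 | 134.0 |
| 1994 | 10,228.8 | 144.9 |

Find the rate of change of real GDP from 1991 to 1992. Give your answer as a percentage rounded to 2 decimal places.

3.14%

Real GDP 1991 = 8516.4/1.281 = 6648.24.
Real GDP 1992 = 8969.1/1.308 = 6857.11.
Change = 6857.11/6648.24 − 1 = 0.0314.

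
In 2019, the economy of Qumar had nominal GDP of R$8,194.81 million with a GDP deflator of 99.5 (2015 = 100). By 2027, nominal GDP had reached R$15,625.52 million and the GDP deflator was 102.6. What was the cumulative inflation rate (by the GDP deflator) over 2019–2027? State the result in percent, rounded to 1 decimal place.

3.1%

Price-level change = 102.6 / 99.5 − 1 = 0.0312.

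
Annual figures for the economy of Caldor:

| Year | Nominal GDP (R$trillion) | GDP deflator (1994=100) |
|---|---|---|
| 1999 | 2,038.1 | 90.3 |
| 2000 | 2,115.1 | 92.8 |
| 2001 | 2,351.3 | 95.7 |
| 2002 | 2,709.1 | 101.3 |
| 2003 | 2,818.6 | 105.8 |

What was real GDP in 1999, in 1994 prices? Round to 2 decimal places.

Real GDP 1999 = 2038.1 / 0.903 = 2257.03.

R$2,257.03 trillion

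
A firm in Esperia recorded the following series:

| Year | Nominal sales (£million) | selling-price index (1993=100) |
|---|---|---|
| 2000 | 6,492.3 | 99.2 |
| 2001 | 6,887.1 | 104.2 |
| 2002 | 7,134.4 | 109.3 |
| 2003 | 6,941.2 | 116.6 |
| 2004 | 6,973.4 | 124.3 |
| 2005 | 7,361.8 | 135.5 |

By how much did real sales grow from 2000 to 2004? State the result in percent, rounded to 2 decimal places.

-14.28%

Real sales 2000 = 6492.3/0.992 = 6544.66.
Real sales 2004 = 6973.4/1.243 = 5610.14.
Change = 5610.14/6544.66 − 1 = -0.1428.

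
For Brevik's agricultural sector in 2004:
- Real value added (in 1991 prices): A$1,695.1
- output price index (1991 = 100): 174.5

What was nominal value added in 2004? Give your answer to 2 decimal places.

A$2,957.95

Nominal value added = Real × (output price index/100) = 1695.1 × 1.745 = 2957.95.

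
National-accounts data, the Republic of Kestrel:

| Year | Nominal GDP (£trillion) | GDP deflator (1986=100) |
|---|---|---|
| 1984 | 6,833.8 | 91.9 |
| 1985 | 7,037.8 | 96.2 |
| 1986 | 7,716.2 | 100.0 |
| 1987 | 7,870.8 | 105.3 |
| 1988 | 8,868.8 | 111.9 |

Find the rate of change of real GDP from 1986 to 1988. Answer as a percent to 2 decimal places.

Real GDP 1986 = 7716.2/1.000 = 7716.20.
Real GDP 1988 = 8868.8/1.119 = 7925.65.
Change = 7925.65/7716.20 − 1 = 0.0271.

2.71%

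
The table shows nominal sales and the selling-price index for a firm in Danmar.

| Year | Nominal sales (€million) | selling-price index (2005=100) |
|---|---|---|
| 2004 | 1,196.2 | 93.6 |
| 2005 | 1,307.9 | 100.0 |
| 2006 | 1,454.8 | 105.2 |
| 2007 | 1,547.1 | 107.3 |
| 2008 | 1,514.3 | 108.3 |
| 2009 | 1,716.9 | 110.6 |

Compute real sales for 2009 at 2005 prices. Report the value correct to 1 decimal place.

Real sales 2009 = 1716.9 / 1.106 = 1552.35.

€1,552.4 million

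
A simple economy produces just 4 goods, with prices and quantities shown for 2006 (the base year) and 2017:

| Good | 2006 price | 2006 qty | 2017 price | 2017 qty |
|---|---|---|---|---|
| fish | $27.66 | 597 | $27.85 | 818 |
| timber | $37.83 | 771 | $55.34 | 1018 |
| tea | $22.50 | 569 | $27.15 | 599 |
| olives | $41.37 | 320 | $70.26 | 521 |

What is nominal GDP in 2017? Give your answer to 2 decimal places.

Nominal GDP 2017 = Σ (p_2017 × q_2017) = 27.85·818 + 55.34·1018 + 27.15·599 + 70.26·521 = 131985.73.

$131985.73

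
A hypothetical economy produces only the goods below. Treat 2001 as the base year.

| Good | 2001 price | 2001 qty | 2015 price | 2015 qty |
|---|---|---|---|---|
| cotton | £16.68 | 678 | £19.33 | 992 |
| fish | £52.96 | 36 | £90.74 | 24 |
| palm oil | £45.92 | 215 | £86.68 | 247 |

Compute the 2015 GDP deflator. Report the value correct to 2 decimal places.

146.65

Nominal GDP 2015 = 19.33·992 + 90.74·24 + 86.68·247 = 42763.08.
Real GDP 2015 (at 2001 prices) = 16.68·992 + 52.96·24 + 45.92·247 = 29159.84.
Deflator = Nominal/Real × 100 = 42763.08/29159.84 × 100 = 146.651.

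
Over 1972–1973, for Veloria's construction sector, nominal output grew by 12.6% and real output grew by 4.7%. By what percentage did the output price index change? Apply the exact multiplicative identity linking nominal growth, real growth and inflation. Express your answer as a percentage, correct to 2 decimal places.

7.55%

(1 + g_nom) = (1 + g_real)(1 + π), so π = 1.1260 / 1.0470 − 1 = 0.07545.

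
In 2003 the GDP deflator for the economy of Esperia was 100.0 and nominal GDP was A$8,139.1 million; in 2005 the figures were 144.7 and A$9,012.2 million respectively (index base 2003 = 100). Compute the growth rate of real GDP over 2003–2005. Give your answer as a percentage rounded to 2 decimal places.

-23.48%

Deflate each year: 2003 → 8139.1/1.000 = 8139.10; 2005 → 9012.2/1.447 = 6228.20.
So real GDP changed by 6228.20/8139.10 − 1 = -0.2348, i.e. -23.48%.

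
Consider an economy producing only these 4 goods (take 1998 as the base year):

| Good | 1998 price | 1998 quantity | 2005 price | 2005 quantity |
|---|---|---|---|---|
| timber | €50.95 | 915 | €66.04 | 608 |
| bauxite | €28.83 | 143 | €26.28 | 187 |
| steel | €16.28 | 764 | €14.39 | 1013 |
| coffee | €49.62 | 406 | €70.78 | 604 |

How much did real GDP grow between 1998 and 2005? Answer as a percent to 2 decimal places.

Real GDP 1998 = Nominal GDP 1998 = 50.95·915 + 28.83·143 + 16.28·764 + 49.62·406 = 83325.58.
Real GDP 2005 (at 1998 prices) = 50.95·608 + 28.83·187 + 16.28·1013 + 49.62·604 = 82830.93.
Real growth = 82830.93/83325.58 − 1 = -0.0059.

-0.59%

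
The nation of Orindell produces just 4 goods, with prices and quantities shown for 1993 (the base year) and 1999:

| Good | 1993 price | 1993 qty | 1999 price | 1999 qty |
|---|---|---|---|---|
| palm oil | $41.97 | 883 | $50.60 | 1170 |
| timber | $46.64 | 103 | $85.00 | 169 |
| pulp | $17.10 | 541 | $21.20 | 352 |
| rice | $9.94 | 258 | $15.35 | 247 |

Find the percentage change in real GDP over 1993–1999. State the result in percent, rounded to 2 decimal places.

Real GDP 1993 = Nominal GDP 1993 = 41.97·883 + 46.64·103 + 17.10·541 + 9.94·258 = 53679.05.
Real GDP 1999 (at 1993 prices) = 41.97·1170 + 46.64·169 + 17.10·352 + 9.94·247 = 65461.44.
Real growth = 65461.44/53679.05 − 1 = 0.2195.

21.95%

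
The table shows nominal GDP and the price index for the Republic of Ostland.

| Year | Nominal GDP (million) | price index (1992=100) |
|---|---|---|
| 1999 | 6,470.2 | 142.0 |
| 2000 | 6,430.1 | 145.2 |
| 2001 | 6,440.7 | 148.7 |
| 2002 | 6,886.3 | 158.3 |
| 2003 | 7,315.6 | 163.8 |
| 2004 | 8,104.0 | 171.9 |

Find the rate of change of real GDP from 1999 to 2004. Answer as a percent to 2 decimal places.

Real GDP 1999 = 6470.2/1.420 = 4556.48.
Real GDP 2004 = 8104.0/1.719 = 4714.37.
Change = 4714.37/4556.48 − 1 = 0.0347.

3.47%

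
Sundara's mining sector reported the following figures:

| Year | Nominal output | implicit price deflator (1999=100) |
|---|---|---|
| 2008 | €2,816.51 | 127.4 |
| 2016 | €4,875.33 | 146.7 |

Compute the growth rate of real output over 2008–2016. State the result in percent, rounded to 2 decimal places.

50.33%

Real output 2008 = 2816.51 / 1.274 = 2210.76.
Real output 2016 = 4875.33 / 1.467 = 3323.33.
Real growth = 3323.33 / 2210.76 − 1 = 0.5033.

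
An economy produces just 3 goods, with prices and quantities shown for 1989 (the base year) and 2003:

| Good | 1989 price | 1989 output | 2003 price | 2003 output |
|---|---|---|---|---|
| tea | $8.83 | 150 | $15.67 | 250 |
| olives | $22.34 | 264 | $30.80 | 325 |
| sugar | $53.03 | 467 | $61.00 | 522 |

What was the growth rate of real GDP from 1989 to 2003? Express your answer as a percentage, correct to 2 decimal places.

Real GDP 1989 = Nominal GDP 1989 = 8.83·150 + 22.34·264 + 53.03·467 = 31987.27.
Real GDP 2003 (at 1989 prices) = 8.83·250 + 22.34·325 + 53.03·522 = 37149.66.
Real growth = 37149.66/31987.27 − 1 = 0.1614.

16.14%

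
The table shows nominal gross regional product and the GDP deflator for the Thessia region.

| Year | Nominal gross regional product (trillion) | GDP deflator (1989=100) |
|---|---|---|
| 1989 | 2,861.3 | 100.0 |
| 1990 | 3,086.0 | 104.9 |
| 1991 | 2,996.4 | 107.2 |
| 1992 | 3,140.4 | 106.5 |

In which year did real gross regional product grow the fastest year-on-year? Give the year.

1990: real = 3086.0/1.049 = 2941.85; growth vs 1989 (2861.30) = 2.82%.
1991: real = 2996.4/1.072 = 2795.15; growth vs 1990 (2941.85) = -4.99%.
1992: real = 3140.4/1.065 = 2948.73; growth vs 1991 (2795.15) = 5.49%.

1992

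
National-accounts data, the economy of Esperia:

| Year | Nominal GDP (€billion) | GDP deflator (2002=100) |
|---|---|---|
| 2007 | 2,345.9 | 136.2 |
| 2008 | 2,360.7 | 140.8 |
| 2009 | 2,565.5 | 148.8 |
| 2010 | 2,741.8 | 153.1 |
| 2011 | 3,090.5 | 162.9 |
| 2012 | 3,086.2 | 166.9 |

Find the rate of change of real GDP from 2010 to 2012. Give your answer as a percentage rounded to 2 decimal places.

Real GDP 2010 = 2741.8/1.531 = 1790.86.
Real GDP 2012 = 3086.2/1.669 = 1849.13.
Change = 1849.13/1790.86 − 1 = 0.0325.

3.25%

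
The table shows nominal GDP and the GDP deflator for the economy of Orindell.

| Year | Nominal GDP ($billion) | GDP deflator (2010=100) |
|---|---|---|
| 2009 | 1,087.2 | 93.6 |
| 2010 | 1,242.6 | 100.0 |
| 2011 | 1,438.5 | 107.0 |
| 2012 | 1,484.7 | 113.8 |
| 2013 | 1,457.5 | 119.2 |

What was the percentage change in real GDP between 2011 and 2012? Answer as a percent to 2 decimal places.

Real GDP 2011 = 1438.5/1.070 = 1344.39.
Real GDP 2012 = 1484.7/1.138 = 1304.66.
Change = 1304.66/1344.39 − 1 = -0.0296.

-2.96%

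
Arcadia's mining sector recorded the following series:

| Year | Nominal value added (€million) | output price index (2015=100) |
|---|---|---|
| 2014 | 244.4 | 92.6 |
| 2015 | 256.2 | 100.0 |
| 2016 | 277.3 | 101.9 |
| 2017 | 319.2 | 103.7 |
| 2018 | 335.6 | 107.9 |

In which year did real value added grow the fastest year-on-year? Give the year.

2017

2015: real = 256.2/1.000 = 256.20; growth vs 2014 (263.93) = -2.93%.
2016: real = 277.3/1.019 = 272.13; growth vs 2015 (256.20) = 6.22%.
2017: real = 319.2/1.037 = 307.81; growth vs 2016 (272.13) = 13.11%.
2018: real = 335.6/1.079 = 311.03; growth vs 2017 (307.81) = 1.05%.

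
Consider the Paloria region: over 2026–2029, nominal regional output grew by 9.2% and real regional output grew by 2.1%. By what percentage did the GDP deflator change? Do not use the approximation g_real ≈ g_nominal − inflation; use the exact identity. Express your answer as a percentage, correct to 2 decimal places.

(1 + g_nom) = (1 + g_real)(1 + π), so π = 1.0920 / 1.0210 − 1 = 0.06954.

6.95%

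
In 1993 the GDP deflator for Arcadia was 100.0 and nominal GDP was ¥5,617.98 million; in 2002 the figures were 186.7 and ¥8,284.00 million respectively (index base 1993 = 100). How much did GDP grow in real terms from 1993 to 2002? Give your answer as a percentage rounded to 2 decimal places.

-21.02%

Real GDP 1993 = 5617.98 / 1.000 = 5617.98.
Real GDP 2002 = 8284.00 / 1.867 = 4437.06.
Real growth = 4437.06 / 5617.98 − 1 = -0.2102.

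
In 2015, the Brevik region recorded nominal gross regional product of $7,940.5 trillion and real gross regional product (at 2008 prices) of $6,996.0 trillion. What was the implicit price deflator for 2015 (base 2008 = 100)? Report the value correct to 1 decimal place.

implicit price deflator = (Nominal / Real) × 100 = 7940.5 / 6996.0 × 100 = 113.50.

113.5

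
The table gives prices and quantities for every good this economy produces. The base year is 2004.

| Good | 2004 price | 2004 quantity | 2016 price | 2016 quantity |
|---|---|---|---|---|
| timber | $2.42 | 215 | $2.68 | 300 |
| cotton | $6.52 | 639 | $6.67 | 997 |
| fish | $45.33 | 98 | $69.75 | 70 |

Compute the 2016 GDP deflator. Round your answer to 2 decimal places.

118.63

Nominal GDP 2016 = 2.68·300 + 6.67·997 + 69.75·70 = 12336.49.
Real GDP 2016 (at 2004 prices) = 2.42·300 + 6.52·997 + 45.33·70 = 10399.54.
Deflator = Nominal/Real × 100 = 12336.49/10399.54 × 100 = 118.625.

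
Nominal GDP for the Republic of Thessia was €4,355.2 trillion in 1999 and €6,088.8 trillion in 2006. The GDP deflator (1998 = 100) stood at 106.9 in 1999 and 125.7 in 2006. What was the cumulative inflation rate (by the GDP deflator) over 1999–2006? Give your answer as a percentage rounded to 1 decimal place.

Price-level change = 125.7 / 106.9 − 1 = 0.1759.

17.6%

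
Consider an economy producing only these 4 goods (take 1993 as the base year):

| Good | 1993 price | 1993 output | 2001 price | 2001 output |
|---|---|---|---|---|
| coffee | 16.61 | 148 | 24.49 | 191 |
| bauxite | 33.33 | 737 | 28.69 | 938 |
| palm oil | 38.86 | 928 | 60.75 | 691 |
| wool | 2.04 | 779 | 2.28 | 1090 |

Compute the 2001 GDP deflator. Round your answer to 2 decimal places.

Nominal GDP 2001 = 24.49·191 + 28.69·938 + 60.75·691 + 2.28·1090 = 76052.26.
Real GDP 2001 (at 1993 prices) = 16.61·191 + 33.33·938 + 38.86·691 + 2.04·1090 = 63511.91.
Deflator = Nominal/Real × 100 = 76052.26/63511.91 × 100 = 119.745.

119.74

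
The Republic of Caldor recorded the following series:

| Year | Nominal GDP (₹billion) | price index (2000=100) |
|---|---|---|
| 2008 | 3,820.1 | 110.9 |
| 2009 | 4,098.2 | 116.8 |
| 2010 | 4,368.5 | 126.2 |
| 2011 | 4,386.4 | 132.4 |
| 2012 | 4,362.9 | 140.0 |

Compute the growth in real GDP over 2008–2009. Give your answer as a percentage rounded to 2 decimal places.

1.86%

Real GDP 2008 = 3820.1/1.109 = 3444.63.
Real GDP 2009 = 4098.2/1.168 = 3508.73.
Change = 3508.73/3444.63 − 1 = 0.0186.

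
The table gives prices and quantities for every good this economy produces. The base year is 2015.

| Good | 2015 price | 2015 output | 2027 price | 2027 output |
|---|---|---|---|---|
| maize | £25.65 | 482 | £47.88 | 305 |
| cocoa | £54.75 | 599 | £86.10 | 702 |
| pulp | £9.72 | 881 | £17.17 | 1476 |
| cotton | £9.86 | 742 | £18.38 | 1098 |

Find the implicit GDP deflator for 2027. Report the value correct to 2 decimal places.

168.79

Nominal GDP 2027 = 47.88·305 + 86.10·702 + 17.17·1476 + 18.38·1098 = 120569.76.
Real GDP 2027 (at 2015 prices) = 25.65·305 + 54.75·702 + 9.72·1476 + 9.86·1098 = 71430.75.
Deflator = Nominal/Real × 100 = 120569.76/71430.75 × 100 = 168.793.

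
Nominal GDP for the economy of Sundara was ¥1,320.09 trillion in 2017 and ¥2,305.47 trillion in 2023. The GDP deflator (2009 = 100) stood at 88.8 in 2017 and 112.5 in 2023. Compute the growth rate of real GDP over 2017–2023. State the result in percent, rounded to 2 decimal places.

37.85%

Deflate each year: 2017 → 1320.09/0.888 = 1486.59; 2023 → 2305.47/1.125 = 2049.31.
So real GDP changed by 2049.31/1486.59 − 1 = 0.3785, i.e. 37.85%.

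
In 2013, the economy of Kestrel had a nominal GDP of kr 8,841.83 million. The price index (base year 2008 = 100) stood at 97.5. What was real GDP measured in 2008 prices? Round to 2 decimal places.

kr 9,068.54 million

Real GDP = Nominal / (price index/100) = 8841.83 / 0.975 = 9068.54.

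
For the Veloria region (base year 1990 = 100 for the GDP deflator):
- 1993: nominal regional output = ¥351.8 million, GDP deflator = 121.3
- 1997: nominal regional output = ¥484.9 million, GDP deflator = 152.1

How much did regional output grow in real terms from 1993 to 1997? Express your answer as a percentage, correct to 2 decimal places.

Real regional output 1993 = 351.8 / 1.213 = 290.02.
Real regional output 1997 = 484.9 / 1.521 = 318.80.
Real growth = 318.80 / 290.02 − 1 = 0.0992.

9.92%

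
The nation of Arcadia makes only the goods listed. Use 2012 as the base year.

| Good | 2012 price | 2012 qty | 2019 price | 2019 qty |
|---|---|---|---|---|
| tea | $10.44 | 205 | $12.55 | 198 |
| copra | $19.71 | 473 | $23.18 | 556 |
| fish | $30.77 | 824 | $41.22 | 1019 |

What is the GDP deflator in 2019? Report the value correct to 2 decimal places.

Nominal GDP 2019 = 12.55·198 + 23.18·556 + 41.22·1019 = 57376.16.
Real GDP 2019 (at 2012 prices) = 10.44·198 + 19.71·556 + 30.77·1019 = 44380.51.
Deflator = Nominal/Real × 100 = 57376.16/44380.51 × 100 = 129.282.

129.28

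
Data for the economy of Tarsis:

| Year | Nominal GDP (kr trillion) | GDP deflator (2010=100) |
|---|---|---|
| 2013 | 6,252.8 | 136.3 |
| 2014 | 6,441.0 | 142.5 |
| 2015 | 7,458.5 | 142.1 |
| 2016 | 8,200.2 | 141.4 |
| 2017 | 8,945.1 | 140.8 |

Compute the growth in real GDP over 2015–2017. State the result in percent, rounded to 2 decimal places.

Real GDP 2015 = 7458.5/1.421 = 5248.77.
Real GDP 2017 = 8945.1/1.408 = 6353.05.
Change = 6353.05/5248.77 − 1 = 0.2104.

21.04%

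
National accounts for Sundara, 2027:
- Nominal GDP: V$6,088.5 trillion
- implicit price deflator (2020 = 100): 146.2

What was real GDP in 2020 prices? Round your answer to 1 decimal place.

V$4,164.5 trillion

Real GDP = Nominal / (implicit price deflator/100) = 6088.5 / 1.462 = 4164.50.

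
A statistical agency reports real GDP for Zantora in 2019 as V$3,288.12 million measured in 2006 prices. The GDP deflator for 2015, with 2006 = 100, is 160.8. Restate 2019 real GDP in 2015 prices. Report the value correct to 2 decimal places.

V$5,287.30 million

Real GDP in 2015 prices = Real GDP in 2006 prices × (P_2015/P_2006) = 3288.12 × 1.608 = 5287.30.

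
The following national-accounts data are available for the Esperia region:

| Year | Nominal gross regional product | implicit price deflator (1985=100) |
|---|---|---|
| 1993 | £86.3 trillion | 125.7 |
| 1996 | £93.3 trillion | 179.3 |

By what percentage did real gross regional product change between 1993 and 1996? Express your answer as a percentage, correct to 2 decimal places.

Deflate each year: 1993 → 86.3/1.257 = 68.66; 1996 → 93.3/1.793 = 52.04.
So real gross regional product changed by 52.04/68.66 − 1 = -0.2421, i.e. -24.21%.

-24.21%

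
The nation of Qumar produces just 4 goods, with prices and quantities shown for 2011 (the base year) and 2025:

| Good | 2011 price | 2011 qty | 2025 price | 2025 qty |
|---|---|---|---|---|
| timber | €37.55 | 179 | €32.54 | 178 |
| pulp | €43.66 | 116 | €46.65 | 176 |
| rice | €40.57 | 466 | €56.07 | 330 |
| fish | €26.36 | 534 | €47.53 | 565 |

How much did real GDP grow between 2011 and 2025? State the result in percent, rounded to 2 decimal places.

-4.73%

Real GDP 2011 = Nominal GDP 2011 = 37.55·179 + 43.66·116 + 40.57·466 + 26.36·534 = 44767.87.
Real GDP 2025 (at 2011 prices) = 37.55·178 + 43.66·176 + 40.57·330 + 26.36·565 = 42649.56.
Real growth = 42649.56/44767.87 − 1 = -0.0473.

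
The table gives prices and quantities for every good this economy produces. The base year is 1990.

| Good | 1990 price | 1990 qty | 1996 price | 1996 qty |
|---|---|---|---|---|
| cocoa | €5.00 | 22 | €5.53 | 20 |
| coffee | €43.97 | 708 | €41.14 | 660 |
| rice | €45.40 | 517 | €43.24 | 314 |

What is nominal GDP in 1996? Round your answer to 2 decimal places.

Nominal GDP 1996 = Σ (p_1996 × q_1996) = 5.53·20 + 41.14·660 + 43.24·314 = 40840.36.

€40840.36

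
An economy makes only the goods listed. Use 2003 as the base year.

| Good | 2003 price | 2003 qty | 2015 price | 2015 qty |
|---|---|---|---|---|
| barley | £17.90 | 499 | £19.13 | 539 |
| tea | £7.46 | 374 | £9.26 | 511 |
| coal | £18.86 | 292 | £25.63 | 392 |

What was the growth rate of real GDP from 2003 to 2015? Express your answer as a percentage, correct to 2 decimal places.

21.03%

Real GDP 2003 = Nominal GDP 2003 = 17.90·499 + 7.46·374 + 18.86·292 = 17229.26.
Real GDP 2015 (at 2003 prices) = 17.90·539 + 7.46·511 + 18.86·392 = 20853.28.
Real growth = 20853.28/17229.26 − 1 = 0.2103.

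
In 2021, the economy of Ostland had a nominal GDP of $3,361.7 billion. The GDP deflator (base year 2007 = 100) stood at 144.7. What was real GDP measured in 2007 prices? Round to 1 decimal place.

Real GDP = Nominal / (GDP deflator/100) = 3361.7 / 1.447 = 2323.22.

$2,323.2 billion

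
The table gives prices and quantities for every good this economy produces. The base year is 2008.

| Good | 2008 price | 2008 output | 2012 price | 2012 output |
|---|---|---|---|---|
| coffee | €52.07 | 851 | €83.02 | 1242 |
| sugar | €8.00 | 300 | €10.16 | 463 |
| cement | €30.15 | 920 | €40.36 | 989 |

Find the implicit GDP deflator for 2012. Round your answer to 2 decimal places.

150.45

Nominal GDP 2012 = 83.02·1242 + 10.16·463 + 40.36·989 = 147730.96.
Real GDP 2012 (at 2008 prices) = 52.07·1242 + 8.00·463 + 30.15·989 = 98193.29.
Deflator = Nominal/Real × 100 = 147730.96/98193.29 × 100 = 150.449.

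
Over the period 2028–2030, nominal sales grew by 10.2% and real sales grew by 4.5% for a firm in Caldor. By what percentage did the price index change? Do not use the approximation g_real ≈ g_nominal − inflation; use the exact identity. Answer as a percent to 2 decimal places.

5.45%

(1 + g_nom) = (1 + g_real)(1 + π), so π = 1.1020 / 1.0450 − 1 = 0.05455.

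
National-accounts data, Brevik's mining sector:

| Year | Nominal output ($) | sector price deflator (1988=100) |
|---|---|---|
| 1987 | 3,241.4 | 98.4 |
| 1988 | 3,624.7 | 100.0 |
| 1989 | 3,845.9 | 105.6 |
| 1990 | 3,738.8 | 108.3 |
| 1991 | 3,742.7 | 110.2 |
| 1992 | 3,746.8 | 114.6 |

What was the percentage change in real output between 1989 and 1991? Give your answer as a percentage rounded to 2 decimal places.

Real output 1989 = 3845.9/1.056 = 3641.95.
Real output 1991 = 3742.7/1.102 = 3396.28.
Change = 3396.28/3641.95 − 1 = -0.0675.

-6.75%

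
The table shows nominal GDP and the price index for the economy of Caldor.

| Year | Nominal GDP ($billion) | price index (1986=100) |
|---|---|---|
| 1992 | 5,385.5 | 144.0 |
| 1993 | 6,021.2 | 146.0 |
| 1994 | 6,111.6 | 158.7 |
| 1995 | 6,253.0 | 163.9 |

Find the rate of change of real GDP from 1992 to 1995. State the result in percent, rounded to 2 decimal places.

Real GDP 1992 = 5385.5/1.440 = 3739.93.
Real GDP 1995 = 6253.0/1.639 = 3815.13.
Change = 3815.13/3739.93 − 1 = 0.0201.

2.01%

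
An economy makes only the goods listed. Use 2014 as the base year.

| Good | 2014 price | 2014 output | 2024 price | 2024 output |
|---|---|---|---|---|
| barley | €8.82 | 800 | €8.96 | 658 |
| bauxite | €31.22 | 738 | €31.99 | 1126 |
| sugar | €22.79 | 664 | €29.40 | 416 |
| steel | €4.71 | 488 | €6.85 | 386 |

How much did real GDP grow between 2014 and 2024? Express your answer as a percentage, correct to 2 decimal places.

9.95%

Real GDP 2014 = Nominal GDP 2014 = 8.82·800 + 31.22·738 + 22.79·664 + 4.71·488 = 47527.40.
Real GDP 2024 (at 2014 prices) = 8.82·658 + 31.22·1126 + 22.79·416 + 4.71·386 = 52255.98.
Real growth = 52255.98/47527.40 − 1 = 0.0995.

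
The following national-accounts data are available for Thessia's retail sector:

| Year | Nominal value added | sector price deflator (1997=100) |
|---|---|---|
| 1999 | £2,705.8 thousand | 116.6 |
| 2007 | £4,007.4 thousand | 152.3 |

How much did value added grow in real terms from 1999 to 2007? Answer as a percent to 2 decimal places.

Deflate each year: 1999 → 2705.8/1.166 = 2320.58; 2007 → 4007.4/1.523 = 2631.25.
So real value added changed by 2631.25/2320.58 − 1 = 0.1339, i.e. 13.39%.

13.39%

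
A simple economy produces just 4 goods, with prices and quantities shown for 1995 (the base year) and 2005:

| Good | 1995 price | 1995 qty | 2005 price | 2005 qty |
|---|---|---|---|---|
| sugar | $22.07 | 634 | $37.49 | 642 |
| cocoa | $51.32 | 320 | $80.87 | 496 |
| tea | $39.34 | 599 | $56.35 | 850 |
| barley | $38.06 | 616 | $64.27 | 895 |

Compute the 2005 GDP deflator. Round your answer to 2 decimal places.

158.32

Nominal GDP 2005 = 37.49·642 + 80.87·496 + 56.35·850 + 64.27·895 = 169599.25.
Real GDP 2005 (at 1995 prices) = 22.07·642 + 51.32·496 + 39.34·850 + 38.06·895 = 107126.36.
Deflator = Nominal/Real × 100 = 169599.25/107126.36 × 100 = 158.317.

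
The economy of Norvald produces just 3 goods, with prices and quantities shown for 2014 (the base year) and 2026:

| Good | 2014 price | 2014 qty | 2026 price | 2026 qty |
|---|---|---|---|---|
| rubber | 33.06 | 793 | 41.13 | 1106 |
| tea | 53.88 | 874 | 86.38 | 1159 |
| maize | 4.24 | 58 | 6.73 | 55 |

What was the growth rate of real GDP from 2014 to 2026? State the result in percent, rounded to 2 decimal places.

34.93%

Real GDP 2014 = Nominal GDP 2014 = 33.06·793 + 53.88·874 + 4.24·58 = 73553.62.
Real GDP 2026 (at 2014 prices) = 33.06·1106 + 53.88·1159 + 4.24·55 = 99244.48.
Real growth = 99244.48/73553.62 − 1 = 0.3493.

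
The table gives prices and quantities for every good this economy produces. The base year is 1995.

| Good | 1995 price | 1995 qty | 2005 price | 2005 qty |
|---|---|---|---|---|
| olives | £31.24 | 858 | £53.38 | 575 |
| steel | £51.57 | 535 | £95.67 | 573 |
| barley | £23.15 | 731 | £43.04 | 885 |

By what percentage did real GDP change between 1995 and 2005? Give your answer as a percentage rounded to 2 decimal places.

Real GDP 1995 = Nominal GDP 1995 = 31.24·858 + 51.57·535 + 23.15·731 = 71316.52.
Real GDP 2005 (at 1995 prices) = 31.24·575 + 51.57·573 + 23.15·885 = 68000.36.
Real growth = 68000.36/71316.52 − 1 = -0.0465.

-4.65%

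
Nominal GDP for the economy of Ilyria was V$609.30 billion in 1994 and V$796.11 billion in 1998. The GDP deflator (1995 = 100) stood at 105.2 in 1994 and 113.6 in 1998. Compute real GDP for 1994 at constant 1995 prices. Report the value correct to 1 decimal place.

Real GDP = Nominal / (GDP deflator/100) = 609.30 / 1.052 = 579.18.

V$579.2 billion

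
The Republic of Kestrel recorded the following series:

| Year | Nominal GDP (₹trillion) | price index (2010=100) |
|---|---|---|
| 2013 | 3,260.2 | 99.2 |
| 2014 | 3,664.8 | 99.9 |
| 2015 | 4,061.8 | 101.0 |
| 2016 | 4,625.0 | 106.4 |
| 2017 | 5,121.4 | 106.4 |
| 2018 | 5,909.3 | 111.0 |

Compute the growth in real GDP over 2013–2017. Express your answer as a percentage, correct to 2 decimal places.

Real GDP 2013 = 3260.2/0.992 = 3286.49.
Real GDP 2017 = 5121.4/1.064 = 4813.35.
Change = 4813.35/3286.49 − 1 = 0.4646.

46.46%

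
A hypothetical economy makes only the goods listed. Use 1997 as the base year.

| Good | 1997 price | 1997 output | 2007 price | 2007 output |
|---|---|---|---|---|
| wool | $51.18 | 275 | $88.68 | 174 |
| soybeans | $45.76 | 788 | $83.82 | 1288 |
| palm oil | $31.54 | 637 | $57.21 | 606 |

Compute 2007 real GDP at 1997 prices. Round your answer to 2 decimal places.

$86957.44

Real GDP 2007 = Σ (p_1997 × q_2007) = 51.18·174 + 45.76·1288 + 31.54·606 = 86957.44.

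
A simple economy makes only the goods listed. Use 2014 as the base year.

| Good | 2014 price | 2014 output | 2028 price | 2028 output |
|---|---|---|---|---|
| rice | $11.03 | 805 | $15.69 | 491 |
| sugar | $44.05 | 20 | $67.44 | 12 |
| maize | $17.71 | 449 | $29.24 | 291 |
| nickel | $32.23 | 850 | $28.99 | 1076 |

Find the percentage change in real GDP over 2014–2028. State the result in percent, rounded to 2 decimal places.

1.49%

Real GDP 2014 = Nominal GDP 2014 = 11.03·805 + 44.05·20 + 17.71·449 + 32.23·850 = 45107.44.
Real GDP 2028 (at 2014 prices) = 11.03·491 + 44.05·12 + 17.71·291 + 32.23·1076 = 45777.42.
Real growth = 45777.42/45107.44 − 1 = 0.0149.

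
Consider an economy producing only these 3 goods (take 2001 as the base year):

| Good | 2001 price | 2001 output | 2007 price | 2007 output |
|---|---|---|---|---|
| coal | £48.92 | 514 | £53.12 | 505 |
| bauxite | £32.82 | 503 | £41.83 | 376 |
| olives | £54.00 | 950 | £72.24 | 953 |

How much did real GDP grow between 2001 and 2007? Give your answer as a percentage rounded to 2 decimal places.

Real GDP 2001 = Nominal GDP 2001 = 48.92·514 + 32.82·503 + 54.00·950 = 92953.34.
Real GDP 2007 (at 2001 prices) = 48.92·505 + 32.82·376 + 54.00·953 = 88506.92.
Real growth = 88506.92/92953.34 − 1 = -0.0478.

-4.78%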